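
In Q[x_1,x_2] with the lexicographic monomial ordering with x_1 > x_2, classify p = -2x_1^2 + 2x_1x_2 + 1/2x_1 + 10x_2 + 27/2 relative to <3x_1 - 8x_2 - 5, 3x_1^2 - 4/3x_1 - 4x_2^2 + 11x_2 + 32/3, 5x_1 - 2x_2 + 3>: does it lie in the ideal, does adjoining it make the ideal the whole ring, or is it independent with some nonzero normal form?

Adjoining -2x_1^2 + 2x_1x_2 + 1/2x_1 + 10x_2 + 27/2 makes the ideal the whole ring: the system is inconsistent.

First compute the reduced Gröbner basis of I by Buchberger's algorithm.
f_1 = 3x_1 - 8x_2 - 5, LT = x_1.
f_2 = 3x_1^2 - 4/3x_1 - 4x_2^2 + 11x_2 + 32/3, LT = x_1^2.
f_3 = 5x_1 - 2x_2 + 3, LT = x_1.

S(f_1,f_2): lcm = x_1^2. S = -8/3x_1x_2 - 11/9x_1 + 4/3x_2^2 - 11/3x_2 - 32/9.
  leading term x_1x_2: subtract (-8/9x_2)·f_1 from -8/3x_1x_2 - 11/9x_1 + 4/3x_2^2 - 11/3x_2 - 32/9 → -11/9x_1 - 52/9x_2^2 - 73/9x_2 - 32/9
  leading term x_1: subtract (-11/27)·f_1 from -11/9x_1 - 52/9x_2^2 - 73/9x_2 - 32/9 → -52/9x_2^2 - 307/27x_2 - 151/27
  leading term x_2^2: no divisor's leading term divides it; move -52/9x_2^2 to the remainder.
  leading term x_2: no divisor's leading term divides it; move -307/27x_2 to the remainder.
  leading term 1: no divisor's leading term divides it; move -151/27 to the remainder.
  remainder -52/9x_2^2 - 307/27x_2 - 151/27 ≠ 0; add h_4 = -52/9x_2^2 - 307/27x_2 - 151/27 to the basis.

S(f_1,f_3): lcm = x_1. S = -34/15x_2 - 34/15.
  leading term x_2: no divisor's leading term divides it; move -34/15x_2 to the remainder.
  leading term 1: no divisor's leading term divides it; move -34/15 to the remainder.
  remainder -34/15x_2 - 34/15 ≠ 0; add h_5 = -34/15x_2 - 34/15 to the basis.

S(f_2,f_3): lcm = x_1^2. S = 2/5x_1x_2 - 47/45x_1 - 4/3x_2^2 + 11/3x_2 + 32/9.
  leading term x_1x_2: subtract (2/15x_2)·f_1 from 2/5x_1x_2 - 47/45x_1 - 4/3x_2^2 + 11/3x_2 + 32/9 → -47/45x_1 - 4/15x_2^2 + 13/3x_2 + 32/9
  leading term x_1: subtract (-47/135)·f_1 from -47/45x_1 - 4/15x_2^2 + 13/3x_2 + 32/9 → -4/15x_2^2 + 209/135x_2 + 49/27
  leading term x_2^2: subtract (3/65)·h_4 from -4/15x_2^2 + 209/135x_2 + 49/27 → 3638/1755x_2 + 3638/1755
  leading term x_2: subtract (-107/117)·h_5 from 3638/1755x_2 + 3638/1755 → 0
  remainder 0.

S(f_1,h_4): leading monomials are coprime, so the S-polynomial reduces to 0 (Buchberger's first criterion).
S(f_2,h_4): leading monomials are coprime, so the S-polynomial reduces to 0 (Buchberger's first criterion).
S(f_3,h_4): leading monomials are coprime, so the S-polynomial reduces to 0 (Buchberger's first criterion).
S(f_1,h_5): leading monomials are coprime, so the S-polynomial reduces to 0 (Buchberger's first criterion).
S(f_2,h_5): leading monomials are coprime, so the S-polynomial reduces to 0 (Buchberger's first criterion).
S(f_3,h_5): leading monomials are coprime, so the S-polynomial reduces to 0 (Buchberger's first criterion).
S(h_4,h_5): lcm = x_2^2. S = 151/156x_2 + 151/156.
  leading term x_2: subtract (-755/1768)·h_5 from 151/156x_2 + 151/156 → 0
  remainder 0.

Every S-polynomial of the final basis reduces to 0, so we have a Gröbner basis.
Inter-reduce: drop elements whose leading term is divisible by another's, tail-reduce, and make monic.
Reduced Gröbner basis: {x_1 + 1, x_2 + 1}.
Label its elements g_1 = x_1 + 1, g_2 = x_2 + 1.

Reduce p = -2x_1^2 + 2x_1x_2 + 1/2x_1 + 10x_2 + 27/2 modulo G:
  leading term x_1^2: subtract (-2x_1)·g_1 from -2x_1^2 + 2x_1x_2 + 1/2x_1 + 10x_2 + 27/2 → 2x_1x_2 + 5/2x_1 + 10x_2 + 27/2
  leading term x_1x_2: subtract (2x_2)·g_1 from 2x_1x_2 + 5/2x_1 + 10x_2 + 27/2 → 5/2x_1 + 8x_2 + 27/2
  leading term x_1: subtract (5/2)·g_1 from 5/2x_1 + 8x_2 + 27/2 → 8x_2 + 11
  leading term x_2: subtract (8)·g_2 from 8x_2 + 11 → 3
  leading term 1: no divisor's leading term divides it; move 3 to the remainder.
  normal form = 3.
The normal form is nonzero, so p ∉ I. Since p minus its normal form lies in I, I + (p) = I + (r) where r = 3; decide whether this ideal is the whole ring.
Here r = 3 is a nonzero constant, hence a unit: 1 ∈ I + (p), the Gröbner basis of I + (p) is {1}, and the enlarged system has no common solution — adjoining p is inconsistent.

Ideal membership is decidable via reduction modulo a Gröbner basis.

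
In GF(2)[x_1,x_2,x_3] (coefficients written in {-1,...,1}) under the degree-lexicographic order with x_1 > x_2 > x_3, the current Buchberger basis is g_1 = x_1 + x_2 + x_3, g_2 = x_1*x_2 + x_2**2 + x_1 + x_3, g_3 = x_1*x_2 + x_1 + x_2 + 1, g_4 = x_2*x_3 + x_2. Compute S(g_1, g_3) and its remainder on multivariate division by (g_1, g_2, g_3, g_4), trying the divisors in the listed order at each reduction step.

lcm(LM(g_1), LM(g_3)) = x_1*x_2.
S = (lcm/LT(g_1))·g_1 − (lcm/LT(g_3))·g_3 = x_2**2 + x_2*x_3 + x_1 + x_2 + 1.
Reduce S modulo (g_1, g_2, g_3, g_4) in that order:
  leading term x_2**2: no divisor's leading term divides it; move x_2**2 to the remainder.
  leading term x_2*x_3: subtract (1)·g_4 from x_2*x_3 + x_1 + x_2 + 1 → x_1 + 1
  leading term x_1: subtract (1)·g_1 from x_1 + 1 → x_2 + x_3 + 1
  leading term x_2: no divisor's leading term divides it; move x_2 to the remainder.
  leading term x_3: no divisor's leading term divides it; move x_3 to the remainder.
  leading term 1: no divisor's leading term divides it; move 1 to the remainder.
The remainder x_2**2 + x_2 + x_3 + 1 is nonzero, so it would be added as the next basis element.

S(g_1, g_3) = x_2**2 + x_2*x_3 + x_1 + x_2 + 1; remainder on division = x_2**2 + x_2 + x_3 + 1.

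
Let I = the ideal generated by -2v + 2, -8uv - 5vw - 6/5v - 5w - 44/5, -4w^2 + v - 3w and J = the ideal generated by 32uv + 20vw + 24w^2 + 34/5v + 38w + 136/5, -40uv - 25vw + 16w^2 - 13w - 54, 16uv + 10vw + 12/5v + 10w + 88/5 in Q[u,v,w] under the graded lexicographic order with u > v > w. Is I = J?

For a fixed monomial order, each ideal has a unique reduced Gröbner basis; comparing bases decides equality.
Buchberger on the first generating set:
f_1 = -2v + 2, LT = v.
f_2 = -8uv - 5vw - 6/5v - 5w - 44/5, LT = uv.
f_3 = -4w^2 + v - 3w, LT = w^2.

S(f_1,f_2): lcm = uv. S = -5/8vw - u - 3/20v - 5/8w - 11/10.
  leading term vw: subtract (5/16w)·f_1 from -5/8vw - u - 3/20v - 5/8w - 11/10 → -u - 3/20v - 5/4w - 11/10
  leading term u: no divisor's leading term divides it; move -u to the remainder.
  leading term v: subtract (3/40)·f_1 from -3/20v - 5/4w - 11/10 → -5/4w - 5/4
  leading term w: no divisor's leading term divides it; move -5/4w to the remainder.
  leading term 1: no divisor's leading term divides it; move -5/4 to the remainder.
  remainder -u - 5/4w - 5/4 ≠ 0; add g_4 = -u - 5/4w - 5/4 to the basis.

The other S-polynomials (S(f_1,f_3), S(f_2,f_3), S(f_1,g_4), S(f_2,g_4), S(f_3,g_4)) all reduce to 0 modulo the current basis, so we have a Gröbner basis.
Inter-reduce: drop elements whose leading term is divisible by another's, tail-reduce, and make monic.
Reduced Gröbner basis: {w^2 + 3/4w - 1/4, u + 5/4w + 5/4, v - 1}.

Buchberger on the second generating set:
h_1 = 32uv + 20vw + 24w^2 + 34/5v + 38w + 136/5, LT = uv.
h_2 = -40uv - 25vw + 16w^2 - 13w - 54, LT = uv.
h_3 = 16uv + 10vw + 12/5v + 10w + 88/5, LT = uv.

S(h_1,h_2): lcm = uv. S = 23/20w^2 + 17/80v + 69/80w - 1/2.
  leading term w^2: no divisor's leading term divides it; move 23/20w^2 to the remainder.
  leading term v: no divisor's leading term divides it; move 17/80v to the remainder.
  leading term w: no divisor's leading term divides it; move 69/80w to the remainder.
  leading term 1: no divisor's leading term divides it; move -1/2 to the remainder.
  remainder 23/20w^2 + 17/80v + 69/80w - 1/2 ≠ 0; add k_4 = 23/20w^2 + 17/80v + 69/80w - 1/2 to the basis.

S(h_1,h_3): lcm = uv. S = 3/4w^2 + 1/16v + 9/16w - 1/4.
  leading term w^2: subtract (15/23)·k_4 from 3/4w^2 + 1/16v + 9/16w - 1/4 → -7/92v + 7/92
  leading term v: no divisor's leading term divides it; move -7/92v to the remainder.
  leading term 1: no divisor's leading term divides it; move 7/92 to the remainder.
  remainder -7/92v + 7/92 ≠ 0; add k_5 = -7/92v + 7/92 to the basis.

S(h_1,k_5): lcm = uv. S = 5/8vw + 3/4w^2 + u + 17/80v + 19/16w + 17/20.
  leading term vw: subtract (-115/14w)·k_5 from 5/8vw + 3/4w^2 + u + 17/80v + 19/16w + 17/20 → 3/4w^2 + u + 17/80v + 29/16w + 17/20
  leading term w^2: subtract (15/23)·k_4 from 3/4w^2 + u + 17/80v + 29/16w + 17/20 → u + 17/230v + 5/4w + 541/460
  leading term u: no divisor's leading term divides it; move u to the remainder.
  leading term v: subtract (-34/35)·k_5 from 17/230v + 5/4w + 541/460 → 5/4w + 5/4
  leading term w: no divisor's leading term divides it; move 5/4w to the remainder.
  leading term 1: no divisor's leading term divides it; move 5/4 to the remainder.
  remainder u + 5/4w + 5/4 ≠ 0; add k_6 = u + 5/4w + 5/4 to the basis.

The other S-polynomials (S(h_2,h_3), S(h_1,k_4), S(h_2,k_4), S(h_3,k_4), S(h_2,k_5), S(h_3,k_5), S(k_4,k_5), S(h_1,k_6), S(h_2,k_6), S(h_3,k_6), S(k_4,k_6), S(k_5,k_6)) all reduce to 0 modulo the current basis, so we have a Gröbner basis.
Inter-reduce: drop elements whose leading term is divisible by another's, tail-reduce, and make monic.
Reduced Gröbner basis: {w^2 + 3/4w - 1/4, u + 5/4w + 5/4, v - 1}.

These coincide, so the ideals are equal.

Yes, the ideals are equal.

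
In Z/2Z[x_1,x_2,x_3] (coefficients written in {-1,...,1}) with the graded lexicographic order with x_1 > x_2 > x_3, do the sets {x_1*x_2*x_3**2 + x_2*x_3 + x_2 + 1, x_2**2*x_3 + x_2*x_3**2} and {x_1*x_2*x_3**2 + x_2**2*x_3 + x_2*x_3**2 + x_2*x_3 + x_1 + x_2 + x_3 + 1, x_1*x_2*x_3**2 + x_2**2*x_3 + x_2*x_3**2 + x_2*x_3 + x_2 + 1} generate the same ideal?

No, the ideals differ.

Equality of ideals is decidable: compute both reduced Gröbner bases (unique for the ordering) and check whether they agree.
Buchberger on the first generating set:
f_1 = x_1*x_2*x_3**2 + x_2*x_3 + x_2 + 1, LT = x_1*x_2*x_3**2.
f_2 = x_2**2*x_3 + x_2*x_3**2, LT = x_2**2*x_3.

S(f_1,f_2): lcm = x_1*x_2**2*x_3**2. S = x_1*x_2*x_3**3 + x_2**2*x_3 + x_2**2 + x_2.
  leading term x_1*x_2*x_3**3: subtract (x_3)·f_1 from x_1*x_2*x_3**3 + x_2**2*x_3 + x_2**2 + x_2 → x_2**2*x_3 + x_2*x_3**2 + x_2**2 + x_2*x_3 + x_2 + x_3
  leading term x_2**2*x_3: subtract (1)·f_2 from x_2**2*x_3 + x_2*x_3**2 + x_2**2 + x_2*x_3 + x_2 + x_3 → x_2**2 + x_2*x_3 + x_2 + x_3
  leading term x_2**2: no divisor's leading term divides it; move x_2**2 to the remainder.
  leading term x_2*x_3: no divisor's leading term divides it; move x_2*x_3 to the remainder.
  leading term x_2: no divisor's leading term divides it; move x_2 to the remainder.
  leading term x_3: no divisor's leading term divides it; move x_3 to the remainder.
  remainder x_2**2 + x_2*x_3 + x_2 + x_3 ≠ 0; add g_3 = x_2**2 + x_2*x_3 + x_2 + x_3 to the basis.

S(f_1,g_3): lcm = x_1*x_2**2*x_3**2. S = x_1*x_2*x_3**3 + x_1*x_2*x_3**2 + x_1*x_3**3 + x_2**2*x_3 + x_2**2 + x_2.
  leading term x_1*x_2*x_3**3: subtract (x_3)·f_1 from x_1*x_2*x_3**3 + x_1*x_2*x_3**2 + x_1*x_3**3 + x_2**2*x_3 + x_2**2 + x_2 → x_1*x_2*x_3**2 + x_1*x_3**3 + x_2**2*x_3 + x_2*x_3**2 + x_2**2 + x_2*x_3 + x_2 + x_3
  leading term x_1*x_2*x_3**2: subtract (1)·f_1 from x_1*x_2*x_3**2 + x_1*x_3**3 + x_2**2*x_3 + x_2*x_3**2 + x_2**2 + x_2*x_3 + x_2 + x_3 → x_1*x_3**3 + x_2**2*x_3 + x_2*x_3**2 + x_2**2 + x_3 + 1
  leading term x_1*x_3**3: no divisor's leading term divides it; move x_1*x_3**3 to the remainder.
  leading term x_2**2*x_3: subtract (1)·f_2 from x_2**2*x_3 + x_2*x_3**2 + x_2**2 + x_3 + 1 → x_2**2 + x_3 + 1
  leading term x_2**2: subtract (1)·g_3 from x_2**2 + x_3 + 1 → x_2*x_3 + x_2 + 1
  leading term x_2*x_3: no divisor's leading term divides it; move x_2*x_3 to the remainder.
  leading term x_2: no divisor's leading term divides it; move x_2 to the remainder.
  leading term 1: no divisor's leading term divides it; move 1 to the remainder.
  remainder x_1*x_3**3 + x_2*x_3 + x_2 + 1 ≠ 0; add g_4 = x_1*x_3**3 + x_2*x_3 + x_2 + 1 to the basis.

S(f_2,g_3): lcm = x_2**2*x_3. S = x_2*x_3 + x_3**2.
  leading term x_2*x_3: no divisor's leading term divides it; move x_2*x_3 to the remainder.
  leading term x_3**2: no divisor's leading term divides it; move x_3**2 to the remainder.
  remainder x_2*x_3 + x_3**2 ≠ 0; add g_5 = x_2*x_3 + x_3**2 to the basis.

The other S-polynomials (S(f_1,g_4), S(f_2,g_4), S(g_3,g_4), S(f_1,g_5), S(f_2,g_5), S(g_3,g_5), S(g_4,g_5)) all reduce to 0 modulo the current basis, so we have a Gröbner basis.
Inter-reduce: drop elements whose leading term is divisible by another's, tail-reduce, and make monic.
Reduced Gröbner basis: {x_1*x_3**3 + x_3**2 + x_2 + 1, x_2**2 + x_3**2 + x_2 + x_3, x_2*x_3 + x_3**2}.

Buchberger on the second generating set:
h_1 = x_1*x_2*x_3**2 + x_2**2*x_3 + x_2*x_3**2 + x_2*x_3 + x_1 + x_2 + x_3 + 1, LT = x_1*x_2*x_3**2.
h_2 = x_1*x_2*x_3**2 + x_2**2*x_3 + x_2*x_3**2 + x_2*x_3 + x_2 + 1, LT = x_1*x_2*x_3**2.

S(h_1,h_2): lcm = x_1*x_2*x_3**2. S = x_1 + x_3.
  leading term x_1: no divisor's leading term divides it; move x_1 to the remainder.
  leading term x_3: no divisor's leading term divides it; move x_3 to the remainder.
  remainder x_1 + x_3 ≠ 0; add k_3 = x_1 + x_3 to the basis.

S(h_1,k_3): lcm = x_1*x_2*x_3**2. S = x_2*x_3**3 + x_2**2*x_3 + x_2*x_3**2 + x_2*x_3 + x_1 + x_2 + x_3 + 1.
  leading term x_2*x_3**3: no divisor's leading term divides it; move x_2*x_3**3 to the remainder.
  leading term x_2**2*x_3: no divisor's leading term divides it; move x_2**2*x_3 to the remainder.
  leading term x_2*x_3**2: no divisor's leading term divides it; move x_2*x_3**2 to the remainder.
  leading term x_2*x_3: no divisor's leading term divides it; move x_2*x_3 to the remainder.
  leading term x_1: subtract (1)·k_3 from x_1 + x_2 + x_3 + 1 → x_2 + 1
  leading term x_2: no divisor's leading term divides it; move x_2 to the remainder.
  leading term 1: no divisor's leading term divides it; move 1 to the remainder.
  remainder x_2*x_3**3 + x_2**2*x_3 + x_2*x_3**2 + x_2*x_3 + x_2 + 1 ≠ 0; add k_4 = x_2*x_3**3 + x_2**2*x_3 + x_2*x_3**2 + x_2*x_3 + x_2 + 1 to the basis.

The other S-polynomials (S(h_2,k_3), S(h_1,k_4), S(h_2,k_4), S(k_3,k_4)) all reduce to 0 modulo the current basis, so we have a Gröbner basis.
Inter-reduce: drop elements whose leading term is divisible by another's, tail-reduce, and make monic.
Reduced Gröbner basis: {x_2*x_3**3 + x_2**2*x_3 + x_2*x_3**2 + x_2*x_3 + x_2 + 1, x_1 + x_3}.

The bases are distinct; the ideals are different.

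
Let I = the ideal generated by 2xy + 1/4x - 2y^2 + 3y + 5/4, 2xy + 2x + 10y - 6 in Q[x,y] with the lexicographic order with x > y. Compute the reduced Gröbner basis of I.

G = {x + 8/7y^2 + 4y - 29/7, y^3 + 9/2y^2 - 9/2y - 1}

This is the nonlinear analogue of row-reducing a linear system.

f_1 = 2xy + 1/4x - 2y^2 + 3y + 5/4, LT = xy.
f_2 = 2xy + 2x + 10y - 6, LT = xy.

S(f_1,f_2): lcm = xy. S = -7/8x - y^2 - 7/2y + 29/8.
  leading term x: no divisor's leading term divides it; move -7/8x to the remainder.
  leading term y^2: no divisor's leading term divides it; move -y^2 to the remainder.
  leading term y: no divisor's leading term divides it; move -7/2y to the remainder.
  leading term 1: no divisor's leading term divides it; move 29/8 to the remainder.
  remainder -7/8x - y^2 - 7/2y + 29/8 ≠ 0; add g_3 = -7/8x - y^2 - 7/2y + 29/8 to the basis.

S(f_1,g_3): lcm = xy. S = 1/8x - 8/7y^3 - 5y^2 + 79/14y + 5/8.
  leading term x: subtract (-1/7)·g_3 from 1/8x - 8/7y^3 - 5y^2 + 79/14y + 5/8 → -8/7y^3 - 36/7y^2 + 36/7y + 8/7
  leading term y^3: no divisor's leading term divides it; move -8/7y^3 to the remainder.
  leading term y^2: no divisor's leading term divides it; move -36/7y^2 to the remainder.
  leading term y: no divisor's leading term divides it; move 36/7y to the remainder.
  leading term 1: no divisor's leading term divides it; move 8/7 to the remainder.
  remainder -8/7y^3 - 36/7y^2 + 36/7y + 8/7 ≠ 0; add g_4 = -8/7y^3 - 36/7y^2 + 36/7y + 8/7 to the basis.

The other S-polynomials (S(f_2,g_3), S(f_1,g_4), S(f_2,g_4), S(g_3,g_4)) all reduce to 0 modulo the current basis, so we have a Gröbner basis.
Inter-reduce: drop elements whose leading term is divisible by another's, tail-reduce, and make monic.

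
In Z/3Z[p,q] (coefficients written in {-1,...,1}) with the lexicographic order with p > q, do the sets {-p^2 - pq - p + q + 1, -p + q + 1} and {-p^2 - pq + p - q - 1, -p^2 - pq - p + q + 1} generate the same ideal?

Since reduced Gröbner bases are canonical representatives of ideals under a given ordering, it suffices to compute and compare them.
Buchberger on the first generating set:
f_1 = -p^2 - pq - p + q + 1, LT = p^2.
f_2 = -p + q + 1, LT = p.

S(f_1,f_2): lcm = p^2. S = -pq - p - q - 1.
  leading term pq: subtract (q)·f_2 from -pq - p - q - 1 → -p - q^2 + q - 1
  leading term p: subtract (1)·f_2 from -p - q^2 + q - 1 → -q^2 + 1
  leading term q^2: no divisor's leading term divides it; move -q^2 to the remainder.
  leading term 1: no divisor's leading term divides it; move 1 to the remainder.
  remainder -q^2 + 1 ≠ 0; add g_3 = -q^2 + 1 to the basis.

The other S-polynomials (S(f_1,g_3), S(f_2,g_3)) all reduce to 0 modulo the current basis, so we have a Gröbner basis.
Inter-reduce: drop elements whose leading term is divisible by another's, tail-reduce, and make monic.
Reduced Gröbner basis: {p - q - 1, q^2 - 1}.

Buchberger on the second generating set:
h_1 = -p^2 - pq + p - q - 1, LT = p^2.
h_2 = -p^2 - pq - p + q + 1, LT = p^2.

S(h_1,h_2): lcm = p^2. S = p - q - 1.
  leading term p: no divisor's leading term divides it; move p to the remainder.
  leading term q: no divisor's leading term divides it; move -q to the remainder.
  leading term 1: no divisor's leading term divides it; move -1 to the remainder.
  remainder p - q - 1 ≠ 0; add k_3 = p - q - 1 to the basis.

S(h_1,k_3): lcm = p^2. S = -pq + q + 1.
  leading term pq: subtract (-q)·k_3 from -pq + q + 1 → -q^2 + 1
  leading term q^2: no divisor's leading term divides it; move -q^2 to the remainder.
  leading term 1: no divisor's leading term divides it; move 1 to the remainder.
  remainder -q^2 + 1 ≠ 0; add k_4 = -q^2 + 1 to the basis.

The other S-polynomials (S(h_2,k_3), S(h_1,k_4), S(h_2,k_4), S(k_3,k_4)) all reduce to 0 modulo the current basis, so we have a Gröbner basis.
Inter-reduce: drop elements whose leading term is divisible by another's, tail-reduce, and make monic.
Reduced Gröbner basis: {p - q - 1, q^2 - 1}.

These coincide, so the ideals are equal.
The same test decides containment: I ⊆ J iff every generator of I reduces to 0 modulo a Gröbner basis of J.

Yes, the ideals are equal.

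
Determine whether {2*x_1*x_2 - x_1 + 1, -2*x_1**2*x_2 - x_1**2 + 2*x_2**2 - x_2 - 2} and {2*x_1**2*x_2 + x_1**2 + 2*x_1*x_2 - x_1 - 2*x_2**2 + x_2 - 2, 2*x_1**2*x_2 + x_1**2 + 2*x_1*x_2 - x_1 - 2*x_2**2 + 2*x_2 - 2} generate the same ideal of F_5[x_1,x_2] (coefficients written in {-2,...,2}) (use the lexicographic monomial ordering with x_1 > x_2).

Equality of ideals is decidable: compute both reduced Gröbner bases (unique for the ordering) and check whether they agree.
Buchberger on the first generating set:
f_1 = 2*x_1*x_2 - x_1 + 1, LT = x_1*x_2.
f_2 = -2*x_1**2*x_2 - x_1**2 + 2*x_2**2 - x_2 - 2, LT = x_1**2*x_2.

S(f_1,f_2): lcm = x_1**2*x_2. S = -x_1**2 - 2*x_1 + x_2**2 + 2*x_2 - 1.
  leading term x_1**2: no divisor's leading term divides it; move -x_1**2 to the remainder.
  leading term x_1: no divisor's leading term divides it; move -2*x_1 to the remainder.
  leading term x_2**2: no divisor's leading term divides it; move x_2**2 to the remainder.
  leading term x_2: no divisor's leading term divides it; move 2*x_2 to the remainder.
  leading term 1: no divisor's leading term divides it; move -1 to the remainder.
  remainder -x_1**2 - 2*x_1 + x_2**2 + 2*x_2 - 1 ≠ 0; add g_3 = -x_1**2 - 2*x_1 + x_2**2 + 2*x_2 - 1 to the basis.

S(f_1,g_3): lcm = x_1**2*x_2. S = 2*x_1**2 - 2*x_1*x_2 - 2*x_1 + x_2**3 + 2*x_2**2 - x_2.
  leading term x_1**2: subtract (-2)·g_3 from 2*x_1**2 - 2*x_1*x_2 - 2*x_1 + x_2**3 + 2*x_2**2 - x_2 → -2*x_1*x_2 - x_1 + x_2**3 - x_2**2 - 2*x_2 - 2
  leading term x_1*x_2: subtract (-1)·f_1 from -2*x_1*x_2 - x_1 + x_2**3 - x_2**2 - 2*x_2 - 2 → -2*x_1 + x_2**3 - x_2**2 - 2*x_2 - 1
  leading term x_1: no divisor's leading term divides it; move -2*x_1 to the remainder.
  leading term x_2**3: no divisor's leading term divides it; move x_2**3 to the remainder.
  leading term x_2**2: no divisor's leading term divides it; move -x_2**2 to the remainder.
  leading term x_2: no divisor's leading term divides it; move -2*x_2 to the remainder.
  leading term 1: no divisor's leading term divides it; move -1 to the remainder.
  remainder -2*x_1 + x_2**3 - x_2**2 - 2*x_2 - 1 ≠ 0; add g_4 = -2*x_1 + x_2**3 - x_2**2 - 2*x_2 - 1 to the basis.

S(f_1,g_4): lcm = x_1*x_2. S = 2*x_1 - 2*x_2**4 + 2*x_2**3 - x_2**2 + 2*x_2 - 2.
  leading term x_1: subtract (-1)·g_4 from 2*x_1 - 2*x_2**4 + 2*x_2**3 - x_2**2 + 2*x_2 - 2 → -2*x_2**4 - 2*x_2**3 - 2*x_2**2 + 2
  leading term x_2**4: no divisor's leading term divides it; move -2*x_2**4 to the remainder.
  leading term x_2**3: no divisor's leading term divides it; move -2*x_2**3 to the remainder.
  leading term x_2**2: no divisor's leading term divides it; move -2*x_2**2 to the remainder.
  leading term 1: no divisor's leading term divides it; move 2 to the remainder.
  remainder -2*x_2**4 - 2*x_2**3 - 2*x_2**2 + 2 ≠ 0; add g_5 = -2*x_2**4 - 2*x_2**3 - 2*x_2**2 + 2 to the basis.

The other S-polynomials (S(f_2,g_3), S(f_2,g_4), S(g_3,g_4), S(f_1,g_5), S(f_2,g_5), S(g_3,g_5), S(g_4,g_5)) all reduce to 0 modulo the current basis, so we have a Gröbner basis.
Inter-reduce: drop elements whose leading term is divisible by another's, tail-reduce, and make monic.
Reduced Gröbner basis: {x_1 + 2*x_2**3 - 2*x_2**2 + x_2 - 2, x_2**4 + x_2**3 + x_2**2 - 1}.

Buchberger on the second generating set:
h_1 = 2*x_1**2*x_2 + x_1**2 + 2*x_1*x_2 - x_1 - 2*x_2**2 + x_2 - 2, LT = x_1**2*x_2.
h_2 = 2*x_1**2*x_2 + x_1**2 + 2*x_1*x_2 - x_1 - 2*x_2**2 + 2*x_2 - 2, LT = x_1**2*x_2.

S(h_1,h_2): lcm = x_1**2*x_2. S = 2*x_2.
  leading term x_2: no divisor's leading term divides it; move 2*x_2 to the remainder.
  remainder 2*x_2 ≠ 0; add k_3 = 2*x_2 to the basis.

S(h_1,k_3): lcm = x_1**2*x_2. S = -2*x_1**2 + x_1*x_2 + 2*x_1 - x_2**2 - 2*x_2 - 1.
  leading term x_1**2: no divisor's leading term divides it; move -2*x_1**2 to the remainder.
  leading term x_1*x_2: subtract (-2*x_1)·k_3 from x_1*x_2 + 2*x_1 - x_2**2 - 2*x_2 - 1 → 2*x_1 - x_2**2 - 2*x_2 - 1
  leading term x_1: no divisor's leading term divides it; move 2*x_1 to the remainder.
  leading term x_2**2: subtract (2*x_2)·k_3 from -x_2**2 - 2*x_2 - 1 → -2*x_2 - 1
  leading term x_2: subtract (-1)·k_3 from -2*x_2 - 1 → -1
  leading term 1: no divisor's leading term divides it; move -1 to the remainder.
  remainder -2*x_1**2 + 2*x_1 - 1 ≠ 0; add k_4 = -2*x_1**2 + 2*x_1 - 1 to the basis.

The other S-polynomials (S(h_2,k_3), S(h_1,k_4), S(h_2,k_4), S(k_3,k_4)) all reduce to 0 modulo the current basis, so we have a Gröbner basis.
Inter-reduce: drop elements whose leading term is divisible by another's, tail-reduce, and make monic.
Reduced Gröbner basis: {x_1**2 - x_1 - 2, x_2}.

Since the reduced bases disagree, the two ideals are not the same.

No, the ideals differ.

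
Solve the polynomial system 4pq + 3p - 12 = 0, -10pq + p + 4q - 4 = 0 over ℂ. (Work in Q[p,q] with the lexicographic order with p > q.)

Compute a lex Gröbner basis by Buchberger's algorithm.
f_1 = 4pq + 3p - 12, LT = pq.
f_2 = -10pq + p + 4q - 4, LT = pq.

S(f_1,f_2): lcm = pq. S = 17/20p + 2/5q - 17/5.
  leading term p: no divisor's leading term divides it; move 17/20p to the remainder.
  leading term q: no divisor's leading term divides it; move 2/5q to the remainder.
  leading term 1: no divisor's leading term divides it; move -17/5 to the remainder.
  remainder 17/20p + 2/5q - 17/5 ≠ 0; add h_3 = 17/20p + 2/5q - 17/5 to the basis.

S(f_1,h_3): lcm = pq. S = 3/4p - 8/17q^2 + 4q - 3.
  leading term p: subtract (15/17)·h_3 from 3/4p - 8/17q^2 + 4q - 3 → -8/17q^2 + 62/17q
  leading term q^2: no divisor's leading term divides it; move -8/17q^2 to the remainder.
  leading term q: no divisor's leading term divides it; move 62/17q to the remainder.
  remainder -8/17q^2 + 62/17q ≠ 0; add h_4 = -8/17q^2 + 62/17q to the basis.

The other S-polynomials (S(f_2,h_3), S(f_1,h_4), S(f_2,h_4), S(h_3,h_4)) all reduce to 0 modulo the current basis, so we have a Gröbner basis.
Inter-reduce: drop elements whose leading term is divisible by another's, tail-reduce, and make monic.
Reduced Gröbner basis: {p + 8/17q - 4, q^2 - 31/4q}.

Elimination: the polynomial q^2 - 31/4q lies in the elimination ideal for q, so q ∈ {0, 31/4}. For each such q, the remaining basis elements (now univariate) give the rest of the solution.
  q = 0: the earlier basis element becomes p - 4 = 0, giving p = 4 — point (4, 0).
  q = 31/4: the earlier basis element becomes p - 6/17 = 0, giving p = 6/17 — point (6/17, 31/4).
Each listed point satisfies every original equation (direct substitution).

{(4, 0), (6/17, 31/4)}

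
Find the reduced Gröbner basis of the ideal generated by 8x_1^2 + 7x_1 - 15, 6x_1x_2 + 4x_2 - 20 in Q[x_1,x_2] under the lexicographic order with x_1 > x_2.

The reduced Gröbner basis is the canonical form of the ideal for this ordering.

f_1 = 8x_1^2 + 7x_1 - 15, LT = x_1^2.
f_2 = 6x_1x_2 + 4x_2 - 20, LT = x_1x_2.

S(f_1,f_2): lcm = x_1^2x_2. S = 5/24x_1x_2 + 10/3x_1 - 15/8x_2.
  leading term x_1x_2: subtract (5/144)·f_2 from 5/24x_1x_2 + 10/3x_1 - 15/8x_2 → 10/3x_1 - 145/72x_2 + 25/36
  leading term x_1: no divisor's leading term divides it; move 10/3x_1 to the remainder.
  leading term x_2: no divisor's leading term divides it; move -145/72x_2 to the remainder.
  leading term 1: no divisor's leading term divides it; move 25/36 to the remainder.
  remainder 10/3x_1 - 145/72x_2 + 25/36 ≠ 0; add g_3 = 10/3x_1 - 145/72x_2 + 25/36 to the basis.

S(f_2,g_3): lcm = x_1x_2. S = 29/48x_2^2 + 11/24x_2 - 10/3.
  leading term x_2^2: no divisor's leading term divides it; move 29/48x_2^2 to the remainder.
  leading term x_2: no divisor's leading term divides it; move 11/24x_2 to the remainder.
  leading term 1: no divisor's leading term divides it; move -10/3 to the remainder.
  remainder 29/48x_2^2 + 11/24x_2 - 10/3 ≠ 0; add g_4 = 29/48x_2^2 + 11/24x_2 - 10/3 to the basis.

The other S-polynomials (S(f_1,g_3), S(f_1,g_4), S(f_2,g_4), S(g_3,g_4)) all reduce to 0 modulo the current basis, so we have a Gröbner basis.
Inter-reduce: drop elements whose leading term is divisible by another's, tail-reduce, and make monic.

G = {x_1 - 29/48x_2 + 5/24, x_2^2 + 22/29x_2 - 160/29}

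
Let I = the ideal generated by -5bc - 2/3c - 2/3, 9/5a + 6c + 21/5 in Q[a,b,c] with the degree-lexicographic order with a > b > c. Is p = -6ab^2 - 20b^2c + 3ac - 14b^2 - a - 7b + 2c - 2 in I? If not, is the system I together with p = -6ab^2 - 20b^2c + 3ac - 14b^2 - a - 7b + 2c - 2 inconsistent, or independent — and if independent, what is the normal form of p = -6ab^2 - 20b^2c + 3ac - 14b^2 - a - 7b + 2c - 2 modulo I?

First compute the reduced Gröbner basis of I by Buchberger's algorithm.
f_1 = -5bc - 2/3c - 2/3, LT = bc.
f_2 = 9/5a + 6c + 21/5, LT = a.

The S-polynomials (S(f_1,f_2)) all reduce to 0 modulo the current basis, so we have a Gröbner basis.
Inter-reduce: drop elements whose leading term is divisible by another's, tail-reduce, and make monic.
Reduced Gröbner basis: {bc + 2/15c + 2/15, a + 10/3c + 7/3}.
Label its elements g_1 = bc + 2/15c + 2/15, g_2 = a + 10/3c + 7/3.

Reduce p = -6ab^2 - 20b^2c + 3ac - 14b^2 - a - 7b + 2c - 2 modulo G:
  leading term ab^2: subtract (-6b^2)·g_2 from -6ab^2 - 20b^2c + 3ac - 14b^2 - a - 7b + 2c - 2 → 3ac - a - 7b + 2c - 2
  leading term ac: subtract (3c)·g_2 from 3ac - a - 7b + 2c - 2 → -10c^2 - a - 7b - 5c - 2
  leading term c^2: no divisor's leading term divides it; move -10c^2 to the remainder.
  leading term a: subtract (-1)·g_2 from -a - 7b - 5c - 2 → -7b - 5/3c + 1/3
  leading term b: no divisor's leading term divides it; move -7b to the remainder.
  leading term c: no divisor's leading term divides it; move -5/3c to the remainder.
  leading term 1: no divisor's leading term divides it; move 1/3 to the remainder.
  normal form = -10c^2 - 7b - 5/3c + 1/3.
The normal form is nonzero, so p ∉ I. Since p minus its normal form lies in I, I + (p) = I + (r) where r = -10c^2 - 7b - 5/3c + 1/3; decide whether this ideal is the whole ring.
Run Buchberger on G together with r (pairs among the g_i already reduce to 0 since G is a Gröbner basis):
g_1 = bc + 2/15c + 2/15, LT = bc.
g_2 = a + 10/3c + 7/3, LT = a.
r = -10c^2 - 7b - 5/3c + 1/3, LT = c^2.

S(g_1,r): lcm = bc^2. S = -7/10b^2 - 1/6bc + 2/15c^2 + 1/30b + 2/15c.
  leading term b^2: no divisor's leading term divides it; move -7/10b^2 to the remainder.
  leading term bc: subtract (-1/6)·g_1 from -1/6bc + 2/15c^2 + 1/30b + 2/15c → 2/15c^2 + 1/30b + 7/45c + 1/45
  leading term c^2: subtract (-1/75)·r from 2/15c^2 + 1/30b + 7/45c + 1/45 → -3/50b + 2/15c + 2/75
  leading term b: no divisor's leading term divides it; move -3/50b to the remainder.
  leading term c: no divisor's leading term divides it; move 2/15c to the remainder.
  leading term 1: no divisor's leading term divides it; move 2/75 to the remainder.
  remainder -7/10b^2 - 3/50b + 2/15c + 2/75 ≠ 0; add m_4 = -7/10b^2 - 3/50b + 2/15c + 2/75 to the basis.

The other S-polynomials (S(g_1,g_2), S(g_2,r), S(g_1,m_4), S(g_2,m_4), S(r,m_4)) all reduce to 0 modulo the current basis, so we have a Gröbner basis.
Inter-reduce: drop elements whose leading term is divisible by another's, tail-reduce, and make monic.
Reduced Gröbner basis: {b^2 + 3/35b - 4/21c - 4/105, bc + 2/15c + 2/15, c^2 + 7/10b + 1/6c - 1/30, a + 10/3c + 7/3}.
The reduced Gröbner basis of I + (p) is {b^2 + 3/35b - 4/21c - 4/105, bc + 2/15c + 2/15, c^2 + 7/10b + 1/6c - 1/30, a + 10/3c + 7/3} ≠ {1}, a proper ideal, so the enlarged system stays consistent: p is independent of I, with normal form -10c^2 - 7b - 5/3c + 1/3.

-6ab^2 - 20b^2c + 3ac - 14b^2 - a - 7b + 2c - 2 is independent of I; its normal form modulo I is -10c^2 - 7b - 5/3c + 1/3.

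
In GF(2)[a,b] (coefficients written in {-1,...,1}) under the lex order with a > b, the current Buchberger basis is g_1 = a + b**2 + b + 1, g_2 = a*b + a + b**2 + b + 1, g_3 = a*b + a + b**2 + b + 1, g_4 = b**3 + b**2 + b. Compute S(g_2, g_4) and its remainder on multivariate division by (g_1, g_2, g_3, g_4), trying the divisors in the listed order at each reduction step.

S(g_2, g_4) = a*b + b**4 + b**3 + b**2; remainder on division = 0.

lcm(LM(g_2), LM(g_4)) = a*b**3.
S = (lcm/LT(g_2))·g_2 − (lcm/LT(g_4))·g_4 = a*b + b**4 + b**3 + b**2.
Reduce S modulo (g_1, g_2, g_3, g_4) in that order:
  leading term a*b: subtract (b)·g_1 from a*b + b**4 + b**3 + b**2 → b**4 + b
  leading term b**4: subtract (b)·g_4 from b**4 + b → b**3 + b**2 + b
  leading term b**3: subtract (1)·g_4 from b**3 + b**2 + b → 0
The remainder is 0, so this S-polynomial contributes no new basis element.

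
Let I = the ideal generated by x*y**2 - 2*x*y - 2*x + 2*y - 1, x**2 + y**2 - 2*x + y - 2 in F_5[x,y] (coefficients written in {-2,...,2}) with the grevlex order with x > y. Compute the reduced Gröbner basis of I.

G = {y**4 - y**3 - 2*x*y - y**2 + x + y + 2, x*y**2 - 2*x*y - 2*x + 2*y - 1, x**2 + y**2 - 2*x + y - 2}

f_1 = x*y**2 - 2*x*y - 2*x + 2*y - 1, LT = x*y**2.
f_2 = x**2 + y**2 - 2*x + y - 2, LT = x**2.

S(f_1,f_2): lcm = x**2*y**2. S = -y**4 - 2*x**2*y + 2*x*y**2 - y**3 - 2*x**2 + 2*x*y + 2*y**2 - x.
  leading term y**4: no divisor's leading term divides it; move -y**4 to the remainder.
  leading term x**2*y: subtract (-2*y)·f_2 from -2*x**2*y + 2*x*y**2 - y**3 - 2*x**2 + 2*x*y + 2*y**2 - x → 2*x*y**2 + y**3 - 2*x**2 - 2*x*y - y**2 - x + y
  leading term x*y**2: subtract (2)·f_1 from 2*x*y**2 + y**3 - 2*x**2 - 2*x*y - y**2 - x + y → y**3 - 2*x**2 + 2*x*y - y**2 - 2*x + 2*y + 2
  leading term y**3: no divisor's leading term divides it; move y**3 to the remainder.
  leading term x**2: subtract (-2)·f_2 from -2*x**2 + 2*x*y - y**2 - 2*x + 2*y + 2 → 2*x*y + y**2 - x - y - 2
  leading term x*y: no divisor's leading term divides it; move 2*x*y to the remainder.
  leading term y**2: no divisor's leading term divides it; move y**2 to the remainder.
  leading term x: no divisor's leading term divides it; move -x to the remainder.
  leading term y: no divisor's leading term divides it; move -y to the remainder.
  leading term 1: no divisor's leading term divides it; move -2 to the remainder.
  remainder -y**4 + y**3 + 2*x*y + y**2 - x - y - 2 ≠ 0; add g_3 = -y**4 + y**3 + 2*x*y + y**2 - x - y - 2 to the basis.

The other S-polynomials (S(f_1,g_3), S(f_2,g_3)) all reduce to 0 modulo the current basis, so we have a Gröbner basis.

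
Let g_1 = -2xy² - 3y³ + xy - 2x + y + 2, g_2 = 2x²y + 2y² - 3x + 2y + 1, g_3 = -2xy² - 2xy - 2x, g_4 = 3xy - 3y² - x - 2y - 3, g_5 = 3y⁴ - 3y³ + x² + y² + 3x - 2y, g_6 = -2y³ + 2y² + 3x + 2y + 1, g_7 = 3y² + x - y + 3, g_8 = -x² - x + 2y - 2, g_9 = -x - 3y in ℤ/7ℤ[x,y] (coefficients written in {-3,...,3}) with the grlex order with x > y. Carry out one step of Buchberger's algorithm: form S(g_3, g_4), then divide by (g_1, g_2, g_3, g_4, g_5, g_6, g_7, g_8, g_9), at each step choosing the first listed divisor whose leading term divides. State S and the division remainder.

S(g_3, g_4) = y³ - xy + 3y² + x + y; remainder on division = 0.

lcm(LM(g_3), LM(g_4)) = xy².
S = (lcm/LT(g_3))·g_3 − (lcm/LT(g_4))·g_4 = y³ - xy + 3y² + x + y.
Reduce S modulo (g_1, g_2, g_3, g_4, g_5, g_6, g_7, g_8, g_9) in that order:
  leading term y³: subtract (3)·g_6 from y³ - xy + 3y² + x + y → -xy - 3y² - x + 2y - 3
  leading term xy: subtract (2)·g_4 from -xy - 3y² - x + 2y - 3 → 3y² + x - y + 3
  leading term y²: subtract (1)·g_7 from 3y² + x - y + 3 → 0
The remainder is 0, so this S-polynomial contributes no new basis element.
An S-polynomial is built so that the two leading terms cancel; whether anything survives reduction is exactly the Gröbner-basis criterion.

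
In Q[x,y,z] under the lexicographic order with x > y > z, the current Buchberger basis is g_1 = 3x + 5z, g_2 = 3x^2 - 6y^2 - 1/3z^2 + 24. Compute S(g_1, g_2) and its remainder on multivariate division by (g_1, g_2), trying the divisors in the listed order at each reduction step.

lcm(LM(g_1), LM(g_2)) = x^2.
S = (lcm/LT(g_1))·g_1 − (lcm/LT(g_2))·g_2 = 5/3xz + 2y^2 + 1/9z^2 - 8.
Reduce S modulo (g_1, g_2) in that order:
  leading term xz: subtract (5/9z)·g_1 from 5/3xz + 2y^2 + 1/9z^2 - 8 → 2y^2 - 8/3z^2 - 8
  leading term y^2: no divisor's leading term divides it; move 2y^2 to the remainder.
  leading term z^2: no divisor's leading term divides it; move -8/3z^2 to the remainder.
  leading term 1: no divisor's leading term divides it; move -8 to the remainder.
The remainder 2y^2 - 8/3z^2 - 8 is nonzero, so it would be added as the next basis element.

S(g_1, g_2) = 5/3xz + 2y^2 + 1/9z^2 - 8; remainder on division = 2y^2 - 8/3z^2 - 8.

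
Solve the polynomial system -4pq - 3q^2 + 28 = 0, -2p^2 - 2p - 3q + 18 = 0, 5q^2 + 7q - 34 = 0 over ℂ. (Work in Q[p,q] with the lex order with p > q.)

Compute a lex Gröbner basis by Buchberger's algorithm.
f_1 = -4pq - 3q^2 + 28, LT = pq.
f_2 = -2p^2 - 2p - 3q + 18, LT = p^2.
f_3 = 5q^2 + 7q - 34, LT = q^2.

S(f_1,f_2): lcm = p^2q. S = 3/4pq^2 - pq - 7p - 3/2q^2 + 9q.
  leading term pq^2: subtract (-3/16q)·f_1 from 3/4pq^2 - pq - 7p - 3/2q^2 + 9q → -pq - 7p - 9/16q^3 - 3/2q^2 + 57/4q
  leading term pq: subtract (1/4)·f_1 from -pq - 7p - 9/16q^3 - 3/2q^2 + 57/4q → -7p - 9/16q^3 - 3/4q^2 + 57/4q - 7
  leading term p: no divisor's leading term divides it; move -7p to the remainder.
  leading term q^3: subtract (-9/80q)·f_3 from -9/16q^3 - 3/4q^2 + 57/4q - 7 → 3/80q^2 + 417/40q - 7
  leading term q^2: subtract (3/400)·f_3 from 3/80q^2 + 417/40q - 7 → 4149/400q - 1349/200
  leading term q: no divisor's leading term divides it; move 4149/400q to the remainder.
  leading term 1: no divisor's leading term divides it; move -1349/200 to the remainder.
  remainder -7p + 4149/400q - 1349/200 ≠ 0; add h_4 = -7p + 4149/400q - 1349/200 to the basis.

S(f_1,f_3): lcm = pq^2. S = -7/5pq + 34/5p + 3/4q^3 - 7q.
  leading term pq: subtract (7/20)·f_1 from -7/5pq + 34/5p + 3/4q^3 - 7q → 34/5p + 3/4q^3 + 21/20q^2 - 7q - 49/5
  leading term p: subtract (-34/35)·h_4 from 34/5p + 3/4q^3 + 21/20q^2 - 7q - 49/5 → 3/4q^3 + 21/20q^2 + 21533/7000q - 57233/3500
  leading term q^3: subtract (3/20q)·f_3 from 3/4q^3 + 21/20q^2 + 21533/7000q - 57233/3500 → 57233/7000q - 57233/3500
  leading term q: no divisor's leading term divides it; move 57233/7000q to the remainder.
  leading term 1: no divisor's leading term divides it; move -57233/3500 to the remainder.
  remainder 57233/7000q - 57233/3500 ≠ 0; add h_5 = 57233/7000q - 57233/3500 to the basis.

The other S-polynomials (S(f_2,f_3), S(f_1,h_4), S(f_2,h_4), S(f_3,h_4), S(f_1,h_5), S(f_2,h_5), S(f_3,h_5), S(h_4,h_5)) all reduce to 0 modulo the current basis, so we have a Gröbner basis.
Inter-reduce: drop elements whose leading term is divisible by another's, tail-reduce, and make monic.
Reduced Gröbner basis: {p - 2, q - 2}.

The lex basis is triangular: the last element involves only q. Solving q - 2 = 0 gives q ∈ {2}; substituting each value into the earlier elements determines the remaining variables.
  q = 2: the earlier basis element becomes p - 2 = 0, giving p = 2 — point (2, 2).
Check: every point annihilates each of the original generators.
A lex Gröbner basis triangularizes the system, enabling back-substitution.

{(2, 2)}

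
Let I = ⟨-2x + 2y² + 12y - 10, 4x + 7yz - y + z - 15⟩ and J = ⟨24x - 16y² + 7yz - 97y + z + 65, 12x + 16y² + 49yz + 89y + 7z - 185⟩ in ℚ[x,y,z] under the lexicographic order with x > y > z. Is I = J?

For a fixed monomial order, each ideal has a unique reduced Gröbner basis; comparing bases decides equality.
Buchberger on the first generating set:
f_1 = -2x + 2y² + 12y - 10, LT = x.
f_2 = 4x + 7yz - y + z - 15, LT = x.

S(f_1,f_2): lcm = x. S = -y² - 7/4yz - 23/4y - ¼z + 35/4.
  reduce S modulo (f_1, f_2):
  remainder -y² - 7/4yz - 23/4y - ¼z + 35/4 ≠ 0; add g_3 = -y² - 7/4yz - 23/4y - ¼z + 35/4 to the basis.

The other S-polynomials (S(f_1,g_3), S(f_2,g_3)) all reduce to 0 modulo the current basis, so we have a Gröbner basis.
Inter-reduce: drop elements whose leading term is divisible by another's, tail-reduce, and make monic.
Reduced Gröbner basis: {x + 7/4yz - ¼y + ¼z - 15/4, y² + 7/4yz + 23/4y + ¼z - 35/4}.

Buchberger on the second generating set:
h_1 = 24x - 16y² + 7yz - 97y + z + 65, LT = x.
h_2 = 12x + 16y² + 49yz + 89y + 7z - 185, LT = x.

S(h_1,h_2): lcm = x. S = -2y² - 91/24yz - 275/24y - 13/24z + 145/8.
  reduce S modulo (h_1, h_2):
  remainder -2y² - 91/24yz - 275/24y - 13/24z + 145/8 ≠ 0; add k_3 = -2y² - 91/24yz - 275/24y - 13/24z + 145/8 to the basis.

The other S-polynomials (S(h_1,k_3), S(h_2,k_3)) all reduce to 0 modulo the current basis, so we have a Gröbner basis.
Inter-reduce: drop elements whose leading term is divisible by another's, tail-reduce, and make monic.
Reduced Gröbner basis: {x + 14/9yz - 2/9y + 2/9z - 10/3, y² + 91/48yz + 275/48y + 13/48z - 145/16}.

Since the reduced bases disagree, the two ideals are not the same.
The choice of monomial ordering does not affect the verdict — as long as both bases are computed under the same ordering, their equality decides ideal equality.

No, the ideals differ.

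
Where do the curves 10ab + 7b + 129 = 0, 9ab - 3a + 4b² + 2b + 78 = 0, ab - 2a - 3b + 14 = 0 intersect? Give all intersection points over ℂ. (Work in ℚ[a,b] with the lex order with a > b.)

Compute a lex Gröbner basis by Buchberger's algorithm.
f_1 = 10ab + 7b + 129, LT = ab.
f_2 = 9ab - 3a + 4b² + 2b + 78, LT = ab.
f_3 = ab - 2a - 3b + 14, LT = ab.

S(f_1,f_2): lcm = ab. S = ⅓a - 4/9b² + 43/90b + 127/30.
  leading term a: no divisor's leading term divides it; move ⅓a to the remainder.
  leading term b²: no divisor's leading term divides it; move -4/9b² to the remainder.
  leading term b: no divisor's leading term divides it; move 43/90b to the remainder.
  leading term 1: no divisor's leading term divides it; move 127/30 to the remainder.
  remainder ⅓a - 4/9b² + 43/90b + 127/30 ≠ 0; add h_4 = ⅓a - 4/9b² + 43/90b + 127/30 to the basis.

S(f_1,f_3): lcm = ab. S = 2a + 37/10b - 11/10.
  leading term a: subtract (6)·h_4 from 2a + 37/10b - 11/10 → 8/3b² + ⅚b - 53/2
  leading term b²: no divisor's leading term divides it; move 8/3b² to the remainder.
  leading term b: no divisor's leading term divides it; move ⅚b to the remainder.
  leading term 1: no divisor's leading term divides it; move -53/2 to the remainder.
  remainder 8/3b² + ⅚b - 53/2 ≠ 0; add h_5 = 8/3b² + ⅚b - 53/2 to the basis.

S(f_1,h_4): lcm = ab. S = 4/3b³ - 43/30b² - 12b + 129/10.
  leading term b³: subtract (½b)·h_5 from 4/3b³ - 43/30b² - 12b + 129/10 → -37/20b² + 5/4b + 129/10
  leading term b²: subtract (-111/160)·h_5 from -37/20b² + 5/4b + 129/10 → 117/64b - 351/64
  leading term b: no divisor's leading term divides it; move 117/64b to the remainder.
  leading term 1: no divisor's leading term divides it; move -351/64 to the remainder.
  remainder 117/64b - 351/64 ≠ 0; add h_6 = 117/64b - 351/64 to the basis.

The other S-polynomials (S(f_2,f_3), S(f_2,h_4), S(f_3,h_4), S(f_1,h_5), S(f_2,h_5), S(f_3,h_5), S(h_4,h_5), S(f_1,h_6), S(f_2,h_6), S(f_3,h_6), S(h_4,h_6), S(h_5,h_6)) all reduce to 0 modulo the current basis, so we have a Gröbner basis.
Inter-reduce: drop elements whose leading term is divisible by another's, tail-reduce, and make monic.
Reduced Gröbner basis: {a + 5, b - 3}.

Elimination: the polynomial b - 3 lies in the elimination ideal for b, so b ∈ {3}. For each such b, the remaining basis elements (now univariate) give the rest of the solution.
  b = 3: the earlier basis element becomes a + 5 = 0, giving a = -5 — point (-5, 3).
This is the nonlinear analogue of row-reducing a linear system.

{(-5, 3)}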